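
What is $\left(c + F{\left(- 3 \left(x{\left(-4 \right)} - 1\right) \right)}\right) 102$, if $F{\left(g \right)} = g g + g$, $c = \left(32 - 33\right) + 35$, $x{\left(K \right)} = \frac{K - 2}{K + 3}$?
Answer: $24888$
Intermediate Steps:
$x{\left(K \right)} = \frac{-2 + K}{3 + K}$
$c = 34$ ($c = -1 + 35 = 34$)
$F{\left(g \right)} = g + g^{2}$ ($F{\left(g \right)} = g^{2} + g = g + g^{2}$)
$\left(c + F{\left(- 3 \left(x{\left(-4 \right)} - 1\right) \right)}\right) 102 = \left(34 + - 3 \left(\frac{-2 - 4}{3 - 4} - 1\right) \left(1 - 3 \left(\frac{-2 - 4}{3 - 4} - 1\right)\right)\right) 102 = \left(34 + - 3 \left(\frac{1}{-1} \left(-6\right) - 1\right) \left(1 - 3 \left(\frac{1}{-1} \left(-6\right) - 1\right)\right)\right) 102 = \left(34 + - 3 \left(\left(-1\right) \left(-6\right) - 1\right) \left(1 - 3 \left(\left(-1\right) \left(-6\right) - 1\right)\right)\right) 102 = \left(34 + - 3 \left(6 - 1\right) \left(1 - 3 \left(6 - 1\right)\right)\right) 102 = \left(34 + \left(-3\right) 5 \left(1 - 15\right)\right) 102 = \left(34 - 15 \left(1 - 15\right)\right) 102 = \left(34 - -210\right) 102 = \left(34 + 210\right) 102 = 244 \cdot 102 = 24888$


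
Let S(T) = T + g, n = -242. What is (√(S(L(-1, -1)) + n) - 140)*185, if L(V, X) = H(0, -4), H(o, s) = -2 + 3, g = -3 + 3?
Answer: -25900 + 185*I*√241 ≈ -25900.0 + 2872.0*I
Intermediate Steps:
g = 0
H(o, s) = 1
L(V, X) = 1
S(T) = T (S(T) = T + 0 = T)
(√(S(L(-1, -1)) + n) - 140)*185 = (√(1 - 242) - 140)*185 = (√(-241) - 140)*185 = (I*√241 - 140)*185 = (-140 + I*√241)*185 = -25900 + 185*I*√241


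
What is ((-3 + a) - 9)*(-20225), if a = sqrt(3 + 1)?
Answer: 202250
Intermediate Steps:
a = 2 (a = sqrt(4) = 2)
((-3 + a) - 9)*(-20225) = ((-3 + 2) - 9)*(-20225) = (-1 - 9)*(-20225) = -10*(-20225) = 202250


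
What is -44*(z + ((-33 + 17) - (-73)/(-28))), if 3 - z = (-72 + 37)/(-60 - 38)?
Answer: 4917/7 ≈ 702.43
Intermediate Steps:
z = 37/14 (z = 3 - (-72 + 37)/(-60 - 38) = 3 - (-35)/(-98) = 3 - (-35)*(-1)/98 = 3 - 1*5/14 = 3 - 5/14 = 37/14 ≈ 2.6429)
-44*(z + ((-33 + 17) - (-73)/(-28))) = -44*(37/14 + ((-33 + 17) - (-73)/(-28))) = -44*(37/14 + (-16 - (-73)*(-1)/28)) = -44*(37/14 + (-16 - 1*73/28)) = -44*(37/14 + (-16 - 73/28)) = -44*(37/14 - 521/28) = -44*(-447/28) = 4917/7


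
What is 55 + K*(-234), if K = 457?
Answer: -106883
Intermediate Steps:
55 + K*(-234) = 55 + 457*(-234) = 55 - 106938 = -106883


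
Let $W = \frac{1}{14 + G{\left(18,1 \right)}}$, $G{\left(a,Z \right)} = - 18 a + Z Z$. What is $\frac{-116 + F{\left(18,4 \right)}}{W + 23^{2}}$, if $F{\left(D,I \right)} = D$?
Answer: $- \frac{15141}{81730} \approx -0.18526$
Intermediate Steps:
$G{\left(a,Z \right)} = Z^{2} - 18 a$ ($G{\left(a,Z \right)} = - 18 a + Z^{2} = Z^{2} - 18 a$)
$W = - \frac{1}{309}$ ($W = \frac{1}{14 + \left(1^{2} - 324\right)} = \frac{1}{14 + \left(1 - 324\right)} = \frac{1}{14 - 323} = \frac{1}{-309} = - \frac{1}{309} \approx -0.0032362$)
$\frac{-116 + F{\left(18,4 \right)}}{W + 23^{2}} = \frac{-116 + 18}{- \frac{1}{309} + 23^{2}} = - \frac{98}{- \frac{1}{309} + 529} = - \frac{98}{\frac{163460}{309}} = \left(-98\right) \frac{309}{163460} = - \frac{15141}{81730}$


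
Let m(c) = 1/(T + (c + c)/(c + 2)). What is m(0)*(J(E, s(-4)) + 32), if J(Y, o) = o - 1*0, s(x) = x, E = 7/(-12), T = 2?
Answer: 14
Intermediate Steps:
E = -7/12 (E = 7*(-1/12) = -7/12 ≈ -0.58333)
J(Y, o) = o (J(Y, o) = o + 0 = o)
m(c) = 1/(2 + 2*c/(2 + c)) (m(c) = 1/(2 + (c + c)/(c + 2)) = 1/(2 + (2*c)/(2 + c)) = 1/(2 + 2*c/(2 + c)))
m(0)*(J(E, s(-4)) + 32) = ((2 + 0)/(4*(1 + 0)))*(-4 + 32) = ((¼)*2/1)*28 = ((¼)*1*2)*28 = (½)*28 = 14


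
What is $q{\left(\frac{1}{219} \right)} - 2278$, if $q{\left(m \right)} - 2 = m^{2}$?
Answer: $- \frac{109159235}{47961} \approx -2276.0$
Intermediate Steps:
$q{\left(m \right)} = 2 + m^{2}$
$q{\left(\frac{1}{219} \right)} - 2278 = \left(2 + \left(\frac{1}{219}\right)^{2}\right) - 2278 = \left(2 + \frac{1}{47961}\right) - 2278 = \frac{95923}{47961} - 2278 = - \frac{109159235}{47961}$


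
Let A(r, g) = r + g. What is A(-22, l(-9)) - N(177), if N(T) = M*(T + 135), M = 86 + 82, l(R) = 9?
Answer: -52429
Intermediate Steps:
A(r, g) = g + r
M = 168
N(T) = 22680 + 168*T (N(T) = 168*(T + 135) = 168*(135 + T) = 22680 + 168*T)
A(-22, l(-9)) - N(177) = (9 - 22) - (22680 + 168*177) = -13 - (22680 + 29736) = -13 - 1*52416 = -13 - 52416 = -52429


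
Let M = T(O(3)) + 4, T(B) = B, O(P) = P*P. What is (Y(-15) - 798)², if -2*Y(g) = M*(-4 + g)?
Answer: 1819801/4 ≈ 4.5495e+5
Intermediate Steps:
O(P) = P²
M = 13 (M = 3² + 4 = 9 + 4 = 13)
Y(g) = 26 - 13*g/2 (Y(g) = -13*(-4 + g)/2 = -(-52 + 13*g)/2 = 26 - 13*g/2)
(Y(-15) - 798)² = ((26 - 13/2*(-15)) - 798)² = ((26 + 195/2) - 798)² = (247/2 - 798)² = (-1349/2)² = 1819801/4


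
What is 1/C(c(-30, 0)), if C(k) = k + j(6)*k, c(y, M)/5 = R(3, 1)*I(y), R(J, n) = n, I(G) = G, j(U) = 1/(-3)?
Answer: -1/100 ≈ -0.010000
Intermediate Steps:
j(U) = -1/3
c(y, M) = 5*y (c(y, M) = 5*(1*y) = 5*y)
C(k) = 2*k/3 (C(k) = k - k/3 = 2*k/3)
1/C(c(-30, 0)) = 1/(2*(5*(-30))/3) = 1/((2/3)*(-150)) = 1/(-100) = -1/100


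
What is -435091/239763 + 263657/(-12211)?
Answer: -68528089492/2927745993 ≈ -23.406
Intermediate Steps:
-435091/239763 + 263657/(-12211) = -435091*1/239763 + 263657*(-1/12211) = -435091/239763 - 263657/12211 = -68528089492/2927745993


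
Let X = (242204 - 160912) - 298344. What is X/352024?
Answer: -54263/88006 ≈ -0.61658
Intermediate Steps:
X = -217052 (X = 81292 - 298344 = -217052)
X/352024 = -217052/352024 = -217052*1/352024 = -54263/88006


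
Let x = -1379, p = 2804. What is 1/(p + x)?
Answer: 1/1425 ≈ 0.00070175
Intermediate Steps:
1/(p + x) = 1/(2804 - 1379) = 1/1425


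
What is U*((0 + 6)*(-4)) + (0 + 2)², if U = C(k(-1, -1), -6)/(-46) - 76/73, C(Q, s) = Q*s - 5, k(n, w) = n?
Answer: 49544/1679 ≈ 29.508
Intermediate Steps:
C(Q, s) = -5 + Q*s
U = -3569/3358 (U = (-5 - 1*(-6))/(-46) - 76/73 = (-5 + 6)*(-1/46) - 76*1/73 = 1*(-1/46) - 76/73 = -1/46 - 76/73 = -3569/3358 ≈ -1.0628)
U*((0 + 6)*(-4)) + (0 + 2)² = -3569*(0 + 6)*(-4)/3358 + (0 + 2)² = -10707*(-4)/1679 + 2² = -3569/3358*(-24) + 4 = 42828/1679 + 4 = 49544/1679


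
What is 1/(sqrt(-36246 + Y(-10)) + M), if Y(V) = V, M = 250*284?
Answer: 8875/630129532 - I*sqrt(2266)/1260259064 ≈ 1.4084e-5 - 3.7772e-8*I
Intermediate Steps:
M = 71000
1/(sqrt(-36246 + Y(-10)) + M) = 1/(sqrt(-36246 - 10) + 71000) = 1/(sqrt(-36256) + 71000) = 1/(4*I*sqrt(2266) + 71000) = 1/(71000 + 4*I*sqrt(2266))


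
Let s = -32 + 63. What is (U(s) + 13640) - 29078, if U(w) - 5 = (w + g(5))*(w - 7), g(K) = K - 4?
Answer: -14665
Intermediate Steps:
s = 31
g(K) = -4 + K
U(w) = 5 + (1 + w)*(-7 + w) (U(w) = 5 + (w + (-4 + 5))*(w - 7) = 5 + (w + 1)*(-7 + w) = 5 + (1 + w)*(-7 + w))
(U(s) + 13640) - 29078 = ((-2 + 31² - 6*31) + 13640) - 29078 = ((-2 + 961 - 186) + 13640) - 29078 = (773 + 13640) - 29078 = 14413 - 29078 = -14665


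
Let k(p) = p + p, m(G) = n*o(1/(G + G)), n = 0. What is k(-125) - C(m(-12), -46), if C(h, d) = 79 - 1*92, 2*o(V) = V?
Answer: -237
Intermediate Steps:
o(V) = V/2
m(G) = 0 (m(G) = 0*(1/(2*(G + G))) = 0*(1/(2*((2*G)))) = 0*((1/(2*G))/2) = 0*(1/(4*G)) = 0)
C(h, d) = -13 (C(h, d) = 79 - 92 = -13)
k(p) = 2*p
k(-125) - C(m(-12), -46) = 2*(-125) - 1*(-13) = -250 + 13 = -237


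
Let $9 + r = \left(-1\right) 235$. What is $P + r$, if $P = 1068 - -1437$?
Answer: $2261$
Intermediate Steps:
$r = -244$ ($r = -9 - 235 = -244$)
$P = 2505$ ($P = 1068 + 1437 = 2505$)
$P + r = 2505 - 244 = 2261$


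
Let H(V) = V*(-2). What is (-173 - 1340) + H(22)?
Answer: -1557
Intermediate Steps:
H(V) = -2*V
(-173 - 1340) + H(22) = (-173 - 1340) - 2*22 = -1513 - 44 = -1557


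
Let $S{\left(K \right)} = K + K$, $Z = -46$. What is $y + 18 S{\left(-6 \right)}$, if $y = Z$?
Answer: $-262$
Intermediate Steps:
$y = -46$
$S{\left(K \right)} = 2 K$
$y + 18 S{\left(-6 \right)} = -46 + 18 \cdot 2 \left(-6\right) = -46 + 18 \left(-12\right) = -46 - 216 = -262$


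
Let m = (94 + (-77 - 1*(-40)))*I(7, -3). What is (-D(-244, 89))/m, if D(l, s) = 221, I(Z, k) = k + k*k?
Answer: -221/342 ≈ -0.64620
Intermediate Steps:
I(Z, k) = k + k²
m = 342 (m = (94 + (-77 - 1*(-40)))*(-3*(1 - 3)) = (94 + (-77 + 40))*(-3*(-2)) = (94 - 37)*6 = 57*6 = 342)
(-D(-244, 89))/m = -1*221/342 = -221*1/342 = -221/342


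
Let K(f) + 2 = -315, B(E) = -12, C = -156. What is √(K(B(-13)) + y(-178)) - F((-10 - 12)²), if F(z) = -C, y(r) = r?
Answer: -156 + 3*I*√55 ≈ -156.0 + 22.249*I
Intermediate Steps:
F(z) = 156 (F(z) = -1*(-156) = 156)
K(f) = -317 (K(f) = -2 - 315 = -317)
√(K(B(-13)) + y(-178)) - F((-10 - 12)²) = √(-317 - 178) - 1*156 = √(-495) - 156 = 3*I*√55 - 156 = -156 + 3*I*√55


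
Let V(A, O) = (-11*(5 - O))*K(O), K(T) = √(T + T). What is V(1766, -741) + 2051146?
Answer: 2051146 - 8206*I*√1482 ≈ 2.0511e+6 - 3.159e+5*I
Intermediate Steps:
K(T) = √2*√T (K(T) = √(2*T) = √2*√T)
V(A, O) = √2*√O*(-55 + 11*O) (V(A, O) = (-11*(5 - O))*(√2*√O) = (-55 + 11*O)*(√2*√O) = √2*√O*(-55 + 11*O))
V(1766, -741) + 2051146 = 11*√2*√(-741)*(-5 - 741) + 2051146 = 11*√2*(I*√741)*(-746) + 2051146 = -8206*I*√1482 + 2051146 = 2051146 - 8206*I*√1482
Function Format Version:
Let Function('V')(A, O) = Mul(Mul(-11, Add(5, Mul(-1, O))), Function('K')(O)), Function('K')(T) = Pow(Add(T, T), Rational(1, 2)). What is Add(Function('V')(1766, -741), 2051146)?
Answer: Add(2051146, Mul(-8206, I, Pow(1482, Rational(1, 2)))) ≈ Add(2.0511e+6, Mul(-3.1590e+5, I))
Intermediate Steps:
Function('K')(T) = Mul(Pow(2, Rational(1, 2)), Pow(T, Rational(1, 2))) (Function('K')(T) = Pow(Mul(2, T), Rational(1, 2)) = Mul(Pow(2, Rational(1, 2)), Pow(T, Rational(1, 2))))
Function('V')(A, O) = Mul(Pow(2, Rational(1, 2)), Pow(O, Rational(1, 2)), Add(-55, Mul(11, O))) (Function('V')(A, O) = Mul(Mul(-11, Add(5, Mul(-1, O))), Mul(Pow(2, Rational(1, 2)), Pow(O, Rational(1, 2)))) = Mul(Add(-55, Mul(11, O)), Mul(Pow(2, Rational(1, 2)), Pow(O, Rational(1, 2)))) = Mul(Pow(2, Rational(1, 2)), Pow(O, Rational(1, 2)), Add(-55, Mul(11, O))))
Add(Function('V')(1766, -741), 2051146) = Add(Mul(11, Pow(2, Rational(1, 2)), Pow(-741, Rational(1, 2)), Add(-5, -741)), 2051146) = Add(Mul(11, Pow(2, Rational(1, 2)), Mul(I, Pow(741, Rational(1, 2))), -746), 2051146) = Add(Mul(-8206, I, Pow(1482, Rational(1, 2))), 2051146) = Add(2051146, Mul(-8206, I, Pow(1482, Rational(1, 2))))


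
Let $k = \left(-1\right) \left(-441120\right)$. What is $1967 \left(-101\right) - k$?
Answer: $-639787$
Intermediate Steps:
$k = 441120$
$1967 \left(-101\right) - k = 1967 \left(-101\right) - 441120 = -198667 - 441120 = -639787$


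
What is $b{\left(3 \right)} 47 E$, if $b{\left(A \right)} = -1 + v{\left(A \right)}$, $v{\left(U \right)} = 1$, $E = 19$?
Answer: $0$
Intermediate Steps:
$b{\left(A \right)} = 0$ ($b{\left(A \right)} = -1 + 1 = 0$)
$b{\left(3 \right)} 47 E = 0 \cdot 47 \cdot 19 = 0 \cdot 19 = 0$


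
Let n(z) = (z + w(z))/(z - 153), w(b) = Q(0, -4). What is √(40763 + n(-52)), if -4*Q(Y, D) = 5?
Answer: √6852303965/410 ≈ 201.90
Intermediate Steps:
Q(Y, D) = -5/4 (Q(Y, D) = -¼*5 = -5/4)
w(b) = -5/4
n(z) = (-5/4 + z)/(-153 + z) (n(z) = (z - 5/4)/(z - 153) = (-5/4 + z)/(-153 + z))
√(40763 + n(-52)) = √(40763 + (-5/4 - 52)/(-153 - 52)) = √(40763 - 213/4/(-205)) = √(40763 - 1/205*(-213/4)) = √(40763 + 213/820) = √(33425873/820) = √6852303965/410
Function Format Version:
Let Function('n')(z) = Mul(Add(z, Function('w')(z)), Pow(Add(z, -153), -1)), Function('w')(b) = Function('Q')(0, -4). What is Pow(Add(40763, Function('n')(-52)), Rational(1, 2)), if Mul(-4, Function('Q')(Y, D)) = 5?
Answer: Mul(Rational(1, 410), Pow(6852303965, Rational(1, 2))) ≈ 201.90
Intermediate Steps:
Function('Q')(Y, D) = Rational(-5, 4) (Function('Q')(Y, D) = Mul(Rational(-1, 4), 5) = Rational(-5, 4))
Function('w')(b) = Rational(-5, 4)
Function('n')(z) = Mul(Pow(Add(-153, z), -1), Add(Rational(-5, 4), z)) (Function('n')(z) = Mul(Add(z, Rational(-5, 4)), Pow(Add(z, -153), -1)) = Mul(Add(Rational(-5, 4), z), Pow(Add(-153, z), -1)) = Mul(Pow(Add(-153, z), -1), Add(Rational(-5, 4), z)))
Pow(Add(40763, Function('n')(-52)), Rational(1, 2)) = Pow(Add(40763, Mul(Pow(Add(-153, -52), -1), Add(Rational(-5, 4), -52))), Rational(1, 2)) = Pow(Add(40763, Mul(Pow(-205, -1), Rational(-213, 4))), Rational(1, 2)) = Pow(Add(40763, Mul(Rational(-1, 205), Rational(-213, 4))), Rational(1, 2)) = Pow(Add(40763, Rational(213, 820)), Rational(1, 2)) = Pow(Rational(33425873, 820), Rational(1, 2)) = Mul(Rational(1, 410), Pow(6852303965, Rational(1, 2)))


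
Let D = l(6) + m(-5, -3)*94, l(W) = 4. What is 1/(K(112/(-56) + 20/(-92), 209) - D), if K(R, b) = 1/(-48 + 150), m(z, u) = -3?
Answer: 102/28357 ≈ 0.0035970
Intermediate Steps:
K(R, b) = 1/102
D = -278 (D = 4 - 3*94 = 4 - 282 = -278)
1/(K(112/(-56) + 20/(-92), 209) - D) = 1/(1/102 - 1*(-278)) = 1/(1/102 + 278) = 1/(28357/102) = 102/28357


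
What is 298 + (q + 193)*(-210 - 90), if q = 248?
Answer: -132002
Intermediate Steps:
298 + (q + 193)*(-210 - 90) = 298 + (248 + 193)*(-210 - 90) = 298 + 441*(-300) = 298 - 132300 = -132002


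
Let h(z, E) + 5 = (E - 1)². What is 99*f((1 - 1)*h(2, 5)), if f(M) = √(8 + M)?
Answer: 198*√2 ≈ 280.01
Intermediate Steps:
h(z, E) = -5 + (-1 + E)² (h(z, E) = -5 + (E - 1)² = -5 + (-1 + E)²)
99*f((1 - 1)*h(2, 5)) = 99*√(8 + (1 - 1)*(-5 + (-1 + 5)²)) = 99*√(8 + 0*(-5 + 4²)) = 99*√(8 + 0*(-5 + 16)) = 99*√(8 + 0*11) = 99*√(8 + 0) = 99*√8 = 99*(2*√2) = 198*√2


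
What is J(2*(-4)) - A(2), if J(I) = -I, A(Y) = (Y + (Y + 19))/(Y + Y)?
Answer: 9/4 ≈ 2.2500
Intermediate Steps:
A(Y) = (19 + 2*Y)/(2*Y) (A(Y) = (Y + (19 + Y))/((2*Y)) = (19 + 2*Y)*(1/(2*Y)) = (19 + 2*Y)/(2*Y))
J(2*(-4)) - A(2) = -2*(-4) - (19/2 + 2)/2 = -1*(-8) - 23/(2*2) = 8 - 1*23/4 = 8 - 23/4 = 9/4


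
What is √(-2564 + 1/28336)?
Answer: I*√128669353813/7084 ≈ 50.636*I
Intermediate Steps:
√(-2564 + 1/28336) = √(-72653503/28336) = I*√128669353813/7084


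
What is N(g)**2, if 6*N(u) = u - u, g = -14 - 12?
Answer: 0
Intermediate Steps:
g = -26
N(u) = 0 (N(u) = (u - u)/6 = (1/6)*0 = 0)
N(g)**2 = 0**2 = 0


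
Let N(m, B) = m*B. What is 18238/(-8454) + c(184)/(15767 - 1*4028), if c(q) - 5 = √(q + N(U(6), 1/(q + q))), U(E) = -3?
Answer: -35675602/16540251 + √1557307/1079988 ≈ -2.1557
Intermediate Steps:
N(m, B) = B*m
c(q) = 5 + √(q - 3/(2*q)) (c(q) = 5 + √(q - 3/(q + q)) = 5 + √(q - 3/(2*q)))
18238/(-8454) + c(184)/(15767 - 1*4028) = 18238/(-8454) + (5 + √(-6/184 + 4*184)/2)/(15767 - 1*4028) = 18238*(-1/8454) + (5 + √(-6*1/184 + 736)/2)/(15767 - 4028) = -9119/4227 + (5 + √(-3/92 + 736)/2)/11739 = -9119/4227 + (5 + √(67709/92)/2)*(1/11739) = -9119/4227 + (5 + (√1557307/46)/2)*(1/11739) = -9119/4227 + (5 + √1557307/92)*(1/11739) = -9119/4227 + (5/11739 + √1557307/1079988) = -35675602/16540251 + √1557307/1079988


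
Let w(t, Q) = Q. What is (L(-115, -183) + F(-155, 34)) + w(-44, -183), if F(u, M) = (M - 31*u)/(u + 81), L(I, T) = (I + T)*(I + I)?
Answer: 5053579/74 ≈ 68292.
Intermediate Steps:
L(I, T) = 2*I*(I + T) (L(I, T) = (I + T)*(2*I) = 2*I*(I + T))
F(u, M) = (M - 31*u)/(81 + u)
(L(-115, -183) + F(-155, 34)) + w(-44, -183) = (2*(-115)*(-115 - 183) + (34 - 31*(-155))/(81 - 155)) - 183 = (2*(-115)*(-298) + (34 + 4805)/(-74)) - 183 = (68540 - 1/74*4839) - 183 = (68540 - 4839/74) - 183 = 5067121/74 - 183 = 5053579/74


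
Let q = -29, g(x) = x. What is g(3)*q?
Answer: -87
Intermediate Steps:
g(3)*q = 3*(-29) = -87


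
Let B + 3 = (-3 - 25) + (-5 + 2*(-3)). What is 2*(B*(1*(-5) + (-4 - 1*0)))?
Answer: 756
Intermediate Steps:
B = -42 (B = -3 + ((-3 - 25) + (-5 + 2*(-3))) = -3 + (-28 + (-5 - 6)) = -3 + (-28 - 11) = -3 - 39 = -42)
2*(B*(1*(-5) + (-4 - 1*0))) = 2*(-42*(1*(-5) + (-4 - 1*0))) = 2*(-42*(-5 + (-4 + 0))) = 2*(-42*(-5 - 4)) = 2*(-42*(-9)) = 2*378 = 756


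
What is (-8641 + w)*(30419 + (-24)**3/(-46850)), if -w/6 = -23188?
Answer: 92981380867669/23425 ≈ 3.9693e+9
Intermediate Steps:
w = 139128 (w = -6*(-23188) = 139128)
(-8641 + w)*(30419 + (-24)**3/(-46850)) = (-8641 + 139128)*(30419 + (-24)**3/(-46850)) = 130487*(30419 - 13824*(-1/46850)) = 130487*(30419 + 6912/23425) = 130487*(712571987/23425) = 92981380867669/23425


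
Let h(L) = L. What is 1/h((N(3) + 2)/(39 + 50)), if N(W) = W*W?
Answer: 89/11 ≈ 8.0909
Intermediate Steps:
N(W) = W²
1/h((N(3) + 2)/(39 + 50)) = 1/((3² + 2)/(39 + 50)) = 1/((9 + 2)/89) = 1/(11*(1/89)) = 1/(11/89) = 89/11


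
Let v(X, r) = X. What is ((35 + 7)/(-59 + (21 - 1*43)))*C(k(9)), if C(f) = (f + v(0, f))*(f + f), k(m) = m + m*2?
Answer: -756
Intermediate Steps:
k(m) = 3*m (k(m) = m + 2*m = 3*m)
C(f) = 2*f² (C(f) = (f + 0)*(f + f) = f*(2*f) = 2*f²)
((35 + 7)/(-59 + (21 - 1*43)))*C(k(9)) = ((35 + 7)/(-59 + (21 - 1*43)))*(2*(3*9)²) = (42/(-59 + (21 - 43)))*(2*27²) = (42/(-59 - 22))*(2*729) = (42/(-81))*1458 = (42*(-1/81))*1458 = -14/27*1458 = -756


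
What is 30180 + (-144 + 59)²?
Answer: 37405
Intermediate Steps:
30180 + (-144 + 59)² = 30180 + (-85)² = 30180 + 7225 = 37405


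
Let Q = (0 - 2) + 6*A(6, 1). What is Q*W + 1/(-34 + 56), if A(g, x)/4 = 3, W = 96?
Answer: 147841/22 ≈ 6720.0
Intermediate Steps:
A(g, x) = 12 (A(g, x) = 4*3 = 12)
Q = 70 (Q = (0 - 2) + 6*12 = -2 + 72 = 70)
Q*W + 1/(-34 + 56) = 70*96 + 1/(-34 + 56) = 6720 + 1/22 = 147841/22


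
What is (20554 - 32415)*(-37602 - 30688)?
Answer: 809987690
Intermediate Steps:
(20554 - 32415)*(-37602 - 30688) = -11861*(-68290) = 809987690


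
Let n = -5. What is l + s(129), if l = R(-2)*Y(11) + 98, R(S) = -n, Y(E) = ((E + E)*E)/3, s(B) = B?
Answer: 1891/3 ≈ 630.33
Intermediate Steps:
Y(E) = 2*E**2/3 (Y(E) = ((2*E)*E)*(1/3) = (2*E**2)*(1/3) = 2*E**2/3)
R(S) = 5 (R(S) = -1*(-5) = 5)
l = 1504/3 (l = 5*((2/3)*11**2) + 98 = 5*((2/3)*121) + 98 = 5*(242/3) + 98 = 1210/3 + 98 = 1504/3 ≈ 501.33)
l + s(129) = 1504/3 + 129 = 1891/3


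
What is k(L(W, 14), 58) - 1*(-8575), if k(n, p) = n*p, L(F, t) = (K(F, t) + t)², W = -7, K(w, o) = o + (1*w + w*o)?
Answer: 352457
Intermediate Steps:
K(w, o) = o + w + o*w (K(w, o) = o + (w + o*w) = o + w + o*w)
L(F, t) = (F + 2*t + F*t)² (L(F, t) = ((t + F + t*F) + t)² = ((t + F + F*t) + t)² = ((F + t + F*t) + t)² = (F + 2*t + F*t)²)
k(L(W, 14), 58) - 1*(-8575) = (-7 + 2*14 - 7*14)²*58 - 1*(-8575) = (-7 + 28 - 98)²*58 + 8575 = (-77)²*58 + 8575 = 5929*58 + 8575 = 343882 + 8575 = 352457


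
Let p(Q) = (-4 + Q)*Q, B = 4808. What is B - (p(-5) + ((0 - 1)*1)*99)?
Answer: 4862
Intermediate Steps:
p(Q) = Q*(-4 + Q)
B - (p(-5) + ((0 - 1)*1)*99) = 4808 - (-5*(-4 - 5) + ((0 - 1)*1)*99) = 4808 - (-5*(-9) - 1*1*99) = 4808 - (45 - 1*99) = 4808 - (45 - 99) = 4808 - 1*(-54) = 4808 + 54 = 4862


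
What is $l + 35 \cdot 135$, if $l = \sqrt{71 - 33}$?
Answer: $4725 + \sqrt{38} \approx 4731.2$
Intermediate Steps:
$l = \sqrt{38} \approx 6.1644$
$l + 35 \cdot 135 = \sqrt{38} + 35 \cdot 135 = \sqrt{38} + 4725 = 4725 + \sqrt{38}$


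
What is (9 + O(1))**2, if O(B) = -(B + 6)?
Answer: 4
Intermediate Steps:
O(B) = -6 - B (O(B) = -(6 + B) = -6 - B)
(9 + O(1))**2 = (9 + (-6 - 1*1))**2 = (9 + (-6 - 1))**2 = (9 - 7)**2 = 2**2 = 4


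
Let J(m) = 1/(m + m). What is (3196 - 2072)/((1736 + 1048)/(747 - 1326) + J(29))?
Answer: -12582056/53631 ≈ -234.60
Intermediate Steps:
J(m) = 1/(2*m)
(3196 - 2072)/((1736 + 1048)/(747 - 1326) + J(29)) = (3196 - 2072)/((1736 + 1048)/(747 - 1326) + (½)/29) = 1124/(2784/(-579) + (½)*(1/29)) = 1124/(2784*(-1/579) + 1/58) = 1124/(-928/193 + 1/58) = 1124/(-53631/11194) = 1124*(-11194/53631) = -12582056/53631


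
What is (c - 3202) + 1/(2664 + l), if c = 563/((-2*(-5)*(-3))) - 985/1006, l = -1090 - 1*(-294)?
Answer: -45407470951/14094060 ≈ -3221.7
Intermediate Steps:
l = -796 (l = -1090 + 294 = -796)
c = -148982/7545 (c = 563/((10*(-3))) - 985*1/1006 = 563/(-30) - 985/1006 = 563*(-1/30) - 985/1006 = -563/30 - 985/1006 = -148982/7545 ≈ -19.746)
(c - 3202) + 1/(2664 + l) = (-148982/7545 - 3202) + 1/(2664 - 796) = -24308072/7545 + 1/1868 = -45407470951/14094060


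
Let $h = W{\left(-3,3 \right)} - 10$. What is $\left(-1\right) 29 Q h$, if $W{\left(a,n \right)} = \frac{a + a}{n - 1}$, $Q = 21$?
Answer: $7917$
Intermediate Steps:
$W{\left(a,n \right)} = \frac{2 a}{-1 + n}$
$h = -13$ ($h = 2 \left(-3\right) \frac{1}{-1 + 3} - 10 = 2 \left(-3\right) \frac{1}{2} - 10 = -3 - 10 = -13$)
$\left(-1\right) 29 Q h = \left(-1\right) 29 \cdot 21 \left(-13\right) = \left(-29\right) 21 \left(-13\right) = \left(-609\right) \left(-13\right) = 7917$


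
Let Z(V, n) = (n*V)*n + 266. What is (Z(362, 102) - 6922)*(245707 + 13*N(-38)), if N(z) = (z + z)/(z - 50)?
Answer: 10161803096596/11 ≈ 9.2380e+11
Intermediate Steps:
N(z) = 2*z/(-50 + z) (N(z) = (2*z)/(-50 + z) = 2*z/(-50 + z))
Z(V, n) = 266 + V*n² (Z(V, n) = (V*n)*n + 266 = V*n² + 266 = 266 + V*n²)
(Z(362, 102) - 6922)*(245707 + 13*N(-38)) = ((266 + 362*102²) - 6922)*(245707 + 13*(2*(-38)/(-50 - 38))) = ((266 + 362*10404) - 6922)*(245707 + 13*(2*(-38)/(-88))) = ((266 + 3766248) - 6922)*(245707 + 13*(2*(-38)*(-1/88))) = (3766514 - 6922)*(245707 + 13*(19/22)) = 3759592*(245707 + 247/22) = 3759592*(5405801/22) = 10161803096596/11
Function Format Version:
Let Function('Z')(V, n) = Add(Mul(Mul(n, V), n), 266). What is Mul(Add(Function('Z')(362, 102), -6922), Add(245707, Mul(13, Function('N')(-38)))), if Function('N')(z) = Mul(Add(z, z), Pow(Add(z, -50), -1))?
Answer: Rational(10161803096596, 11) ≈ 9.2380e+11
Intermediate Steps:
Function('N')(z) = Mul(2, z, Pow(Add(-50, z), -1)) (Function('N')(z) = Mul(Mul(2, z), Pow(Add(-50, z), -1)) = Mul(2, z, Pow(Add(-50, z), -1)))
Function('Z')(V, n) = Add(266, Mul(V, Pow(n, 2))) (Function('Z')(V, n) = Add(Mul(Mul(V, n), n), 266) = Add(Mul(V, Pow(n, 2)), 266) = Add(266, Mul(V, Pow(n, 2))))
Mul(Add(Function('Z')(362, 102), -6922), Add(245707, Mul(13, Function('N')(-38)))) = Mul(Add(Add(266, Mul(362, Pow(102, 2))), -6922), Add(245707, Mul(13, Mul(2, -38, Pow(Add(-50, -38), -1))))) = Mul(Add(Add(266, Mul(362, 10404)), -6922), Add(245707, Mul(13, Mul(2, -38, Pow(-88, -1))))) = Mul(Add(Add(266, 3766248), -6922), Add(245707, Mul(13, Mul(2, -38, Rational(-1, 88))))) = Mul(Add(3766514, -6922), Add(245707, Mul(13, Rational(19, 22)))) = Mul(3759592, Add(245707, Rational(247, 22))) = Mul(3759592, Rational(5405801, 22)) = Rational(10161803096596, 11)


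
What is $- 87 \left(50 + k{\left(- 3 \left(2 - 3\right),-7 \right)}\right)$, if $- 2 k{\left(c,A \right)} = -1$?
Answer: $- \frac{8787}{2} \approx -4393.5$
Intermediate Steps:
$k{\left(c,A \right)} = \frac{1}{2}$ ($k{\left(c,A \right)} = \left(- \frac{1}{2}\right) \left(-1\right) = \frac{1}{2}$)
$- 87 \left(50 + k{\left(- 3 \left(2 - 3\right),-7 \right)}\right) = - 87 \left(50 + \frac{1}{2}\right) = \left(-87\right) \frac{101}{2} = - \frac{8787}{2}$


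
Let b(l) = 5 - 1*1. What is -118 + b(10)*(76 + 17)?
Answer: 254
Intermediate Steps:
b(l) = 4 (b(l) = 5 - 1 = 4)
-118 + b(10)*(76 + 17) = -118 + 4*(76 + 17) = -118 + 4*93 = -118 + 372 = 254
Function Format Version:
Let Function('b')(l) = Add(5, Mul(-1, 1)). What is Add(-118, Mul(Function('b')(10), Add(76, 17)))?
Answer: 254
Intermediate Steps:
Function('b')(l) = 4 (Function('b')(l) = Add(5, -1) = 4)
Add(-118, Mul(Function('b')(10), Add(76, 17))) = Add(-118, Mul(4, Add(76, 17))) = Add(-118, Mul(4, 93)) = Add(-118, 372) = 254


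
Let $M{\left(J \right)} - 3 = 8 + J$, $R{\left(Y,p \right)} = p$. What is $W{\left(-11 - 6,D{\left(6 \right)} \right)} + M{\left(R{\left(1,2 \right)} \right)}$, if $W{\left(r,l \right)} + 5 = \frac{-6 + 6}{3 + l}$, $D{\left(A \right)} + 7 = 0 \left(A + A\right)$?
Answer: $8$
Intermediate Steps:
$D{\left(A \right)} = -7$ ($D{\left(A \right)} = -7 + 0 \left(A + A\right) = -7 + 0 \cdot 2 A = -7 + 0 = -7$)
$M{\left(J \right)} = 11 + J$ ($M{\left(J \right)} = 3 + \left(8 + J\right) = 11 + J$)
$W{\left(r,l \right)} = -5$ ($W{\left(r,l \right)} = -5 + \frac{-6 + 6}{3 + l} = -5 + \frac{0}{3 + l} = -5 + 0 = -5$)
$W{\left(-11 - 6,D{\left(6 \right)} \right)} + M{\left(R{\left(1,2 \right)} \right)} = -5 + \left(11 + 2\right) = -5 + 13 = 8$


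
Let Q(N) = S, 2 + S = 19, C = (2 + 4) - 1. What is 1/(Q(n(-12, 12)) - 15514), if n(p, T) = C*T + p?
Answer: -1/15497 ≈ -6.4529e-5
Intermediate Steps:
C = 5 (C = 6 - 1 = 5)
n(p, T) = p + 5*T (n(p, T) = 5*T + p = p + 5*T)
S = 17 (S = -2 + 19 = 17)
Q(N) = 17
1/(Q(n(-12, 12)) - 15514) = 1/(17 - 15514) = 1/(-15497) = -1/15497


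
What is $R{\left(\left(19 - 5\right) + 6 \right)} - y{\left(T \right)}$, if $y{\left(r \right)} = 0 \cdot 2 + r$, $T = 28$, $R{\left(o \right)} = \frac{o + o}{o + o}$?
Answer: $-27$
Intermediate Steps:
$R{\left(o \right)} = 1$ ($R{\left(o \right)} = \frac{2 o}{2 o} = 2 o \frac{1}{2 o} = 1$)
$y{\left(r \right)} = r$ ($y{\left(r \right)} = 0 + r = r$)
$R{\left(\left(19 - 5\right) + 6 \right)} - y{\left(T \right)} = 1 - 28 = -27$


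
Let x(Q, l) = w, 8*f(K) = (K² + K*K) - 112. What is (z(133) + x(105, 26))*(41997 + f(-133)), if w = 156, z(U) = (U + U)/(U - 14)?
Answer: 249660245/34 ≈ 7.3429e+6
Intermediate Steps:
z(U) = 2*U/(-14 + U) (z(U) = (2*U)/(-14 + U) = 2*U/(-14 + U))
f(K) = -14 + K²/4 (f(K) = ((K² + K*K) - 112)/8 = ((K² + K²) - 112)/8 = (2*K² - 112)/8 = (-112 + 2*K²)/8 = -14 + K²/4)
x(Q, l) = 156
(z(133) + x(105, 26))*(41997 + f(-133)) = (2*133/(-14 + 133) + 156)*(41997 + (-14 + (¼)*(-133)²)) = (2*133/119 + 156)*(41997 + (-14 + (¼)*17689)) = (2*133*(1/119) + 156)*(41997 + (-14 + 17689/4)) = (38/17 + 156)*(41997 + 17633/4) = (2690/17)*(185621/4) = 249660245/34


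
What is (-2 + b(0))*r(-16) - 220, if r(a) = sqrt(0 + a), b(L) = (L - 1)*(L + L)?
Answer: -220 - 8*I ≈ -220.0 - 8.0*I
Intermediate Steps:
b(L) = 2*L*(-1 + L) (b(L) = (-1 + L)*(2*L) = 2*L*(-1 + L))
r(a) = sqrt(a)
(-2 + b(0))*r(-16) - 220 = (-2 + 2*0*(-1 + 0))*sqrt(-16) - 220 = (-2 + 2*0*(-1))*(4*I) - 220 = (-2 + 0)*(4*I) - 220 = -8*I - 220 = -220 - 8*I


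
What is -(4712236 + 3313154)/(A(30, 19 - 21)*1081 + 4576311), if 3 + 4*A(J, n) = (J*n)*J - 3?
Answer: -5350260/2725493 ≈ -1.9630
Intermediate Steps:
A(J, n) = -3/2 + n*J²/4 (A(J, n) = -¾ + ((J*n)*J - 3)/4 = -¾ + (n*J² - 3)/4 = -¾ + (-3 + n*J²)/4 = -¾ + (-¾ + n*J²/4) = -3/2 + n*J²/4)
-(4712236 + 3313154)/(A(30, 19 - 21)*1081 + 4576311) = -(4712236 + 3313154)/((-3/2 + (¼)*(19 - 21)*30²)*1081 + 4576311) = -8025390/((-3/2 + (¼)*(-2)*900)*1081 + 4576311) = -8025390/((-3/2 - 450)*1081 + 4576311) = -8025390/(-903/2*1081 + 4576311) = -8025390/(-976143/2 + 4576311) = -8025390/8176479/2 = -8025390*2/8176479 = -1*5350260/2725493 = -5350260/2725493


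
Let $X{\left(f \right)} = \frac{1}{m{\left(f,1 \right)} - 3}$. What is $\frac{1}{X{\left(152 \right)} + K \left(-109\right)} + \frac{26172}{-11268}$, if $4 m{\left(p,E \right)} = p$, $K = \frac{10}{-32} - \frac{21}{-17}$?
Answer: $- \frac{698931771}{299632709} \approx -2.3326$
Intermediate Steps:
$K = \frac{251}{272}$ ($K = 10 \left(- \frac{1}{32}\right) - - \frac{21}{17} = - \frac{5}{16} + \frac{21}{17} = \frac{251}{272} \approx 0.92279$)
$m{\left(p,E \right)} = \frac{p}{4}$
$X{\left(f \right)} = \frac{1}{-3 + \frac{f}{4}}$ ($X{\left(f \right)} = \frac{1}{\frac{f}{4} - 3} = \frac{1}{-3 + \frac{f}{4}}$)
$\frac{1}{X{\left(152 \right)} + K \left(-109\right)} + \frac{26172}{-11268} = \frac{1}{\frac{4}{-12 + 152} + \frac{251}{272} \left(-109\right)} + \frac{26172}{-11268} = \frac{1}{\frac{4}{140} - \frac{27359}{272}} + 26172 \left(- \frac{1}{11268}\right) = \frac{1}{4 \cdot \frac{1}{140} - \frac{27359}{272}} - \frac{727}{313} = \frac{1}{\frac{1}{35} - \frac{27359}{272}} - \frac{727}{313} = \frac{1}{- \frac{957293}{9520}} - \frac{727}{313} = - \frac{9520}{957293} - \frac{727}{313} = - \frac{698931771}{299632709}$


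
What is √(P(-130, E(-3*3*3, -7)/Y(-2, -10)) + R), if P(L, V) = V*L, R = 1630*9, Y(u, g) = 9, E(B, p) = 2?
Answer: √131770/3 ≈ 121.00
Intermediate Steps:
R = 14670
P(L, V) = L*V
√(P(-130, E(-3*3*3, -7)/Y(-2, -10)) + R) = √(-260/9 + 14670) = √(131770/9) = √131770/3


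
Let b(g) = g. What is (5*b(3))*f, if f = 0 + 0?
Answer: 0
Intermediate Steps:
f = 0
(5*b(3))*f = (5*3)*0 = 15*0 = 0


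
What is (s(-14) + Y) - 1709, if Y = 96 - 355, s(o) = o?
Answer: -1982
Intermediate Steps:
Y = -259
(s(-14) + Y) - 1709 = (-14 - 259) - 1709 = -273 - 1709 = -1982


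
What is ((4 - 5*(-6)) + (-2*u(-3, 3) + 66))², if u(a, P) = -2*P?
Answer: 12544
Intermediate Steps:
((4 - 5*(-6)) + (-2*u(-3, 3) + 66))² = ((4 - 5*(-6)) + (-(-4)*3 + 66))² = ((4 + 30) + (-2*(-6) + 66))² = (34 + (12 + 66))² = (34 + 78)² = 112² = 12544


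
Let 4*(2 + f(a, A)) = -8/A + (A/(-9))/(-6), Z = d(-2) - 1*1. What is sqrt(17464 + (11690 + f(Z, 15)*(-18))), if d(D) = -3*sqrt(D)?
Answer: sqrt(2919115)/10 ≈ 170.85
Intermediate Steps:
Z = -1 - 3*I*sqrt(2) (Z = -3*I*sqrt(2) - 1*1 = -3*I*sqrt(2) - 1 = -1 - 3*I*sqrt(2) ≈ -1.0 - 4.2426*I)
f(a, A) = -2 - 2/A + A/216 (f(a, A) = -2 + (-8/A + (A/(-9))/(-6))/4 = -2 + (-8/A + (A*(-1/9))*(-1/6))/4 = -2 + (-8/A - A/9*(-1/6))/4 = -2 + (-8/A + A/54)/4 = -2 + (-2/A + A/216) = -2 - 2/A + A/216)
sqrt(17464 + (11690 + f(Z, 15)*(-18))) = sqrt(17464 + (11690 + (-2 - 2/15 + (1/216)*15)*(-18))) = sqrt(17464 + (11690 + (-2 - 2*1/15 + 5/72)*(-18))) = sqrt(17464 + (11690 + (-2 - 2/15 + 5/72)*(-18))) = sqrt(17464 + (11690 - 743/360*(-18))) = sqrt(17464 + (11690 + 743/20)) = sqrt(17464 + 234543/20) = sqrt(583823/20) = sqrt(2919115)/10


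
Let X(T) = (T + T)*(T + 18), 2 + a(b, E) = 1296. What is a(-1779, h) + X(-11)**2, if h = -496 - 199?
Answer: 25010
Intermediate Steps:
h = -695
a(b, E) = 1294 (a(b, E) = -2 + 1296 = 1294)
X(T) = 2*T*(18 + T) (X(T) = (2*T)*(18 + T) = 2*T*(18 + T))
a(-1779, h) + X(-11)**2 = 1294 + (2*(-11)*(18 - 11))**2 = 1294 + (2*(-11)*7)**2 = 1294 + (-154)**2 = 1294 + 23716 = 25010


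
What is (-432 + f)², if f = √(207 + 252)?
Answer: 187083 - 2592*√51 ≈ 1.6857e+5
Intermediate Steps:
f = 3*√51 (f = √459 = 3*√51 ≈ 21.424)
(-432 + f)² = (-432 + 3*√51)²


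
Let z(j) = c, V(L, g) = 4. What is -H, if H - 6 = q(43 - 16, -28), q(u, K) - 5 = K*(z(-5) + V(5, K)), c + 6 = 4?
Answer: 45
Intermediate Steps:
c = -2 (c = -6 + 4 = -2)
z(j) = -2
q(u, K) = 5 + 2*K (q(u, K) = 5 + K*(-2 + 4) = 5 + K*2 = 5 + 2*K)
H = -45 (H = 6 + (5 + 2*(-28)) = 6 + (5 - 56) = 6 - 51 = -45)
-H = -1*(-45) = 45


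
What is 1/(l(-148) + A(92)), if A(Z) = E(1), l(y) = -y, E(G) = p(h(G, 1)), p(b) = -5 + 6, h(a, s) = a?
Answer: 1/149 ≈ 0.0067114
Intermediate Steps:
p(b) = 1
E(G) = 1
A(Z) = 1
1/(l(-148) + A(92)) = 1/(-1*(-148) + 1) = 1/(148 + 1) = 1/149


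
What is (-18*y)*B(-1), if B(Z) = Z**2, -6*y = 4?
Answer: 12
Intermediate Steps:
y = -2/3 (y = -1/6*4 = -2/3 ≈ -0.66667)
(-18*y)*B(-1) = -18*(-2/3)*(-1)**2 = 12*1 = 12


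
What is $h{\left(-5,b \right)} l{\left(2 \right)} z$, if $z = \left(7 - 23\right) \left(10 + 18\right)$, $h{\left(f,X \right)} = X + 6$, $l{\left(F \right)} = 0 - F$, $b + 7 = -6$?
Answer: $-6272$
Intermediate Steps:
$b = -13$ ($b = -7 - 6 = -13$)
$l{\left(F \right)} = - F$
$h{\left(f,X \right)} = 6 + X$
$z = -448$ ($z = \left(-16\right) 28 = -448$)
$h{\left(-5,b \right)} l{\left(2 \right)} z = \left(6 - 13\right) \left(\left(-1\right) 2\right) \left(-448\right) = \left(-7\right) \left(-2\right) \left(-448\right) = 14 \left(-448\right) = -6272$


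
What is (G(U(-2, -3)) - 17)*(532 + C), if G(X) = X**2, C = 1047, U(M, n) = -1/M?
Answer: -105793/4 ≈ -26448.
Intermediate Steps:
(G(U(-2, -3)) - 17)*(532 + C) = ((-1/(-2))**2 - 17)*(532 + 1047) = ((-1*(-1/2))**2 - 17)*1579 = ((1/2)**2 - 17)*1579 = (1/4 - 17)*1579 = -67/4*1579 = -105793/4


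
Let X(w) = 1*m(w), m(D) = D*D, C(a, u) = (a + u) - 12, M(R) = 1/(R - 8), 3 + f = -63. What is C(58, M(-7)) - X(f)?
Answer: -64651/15 ≈ -4310.1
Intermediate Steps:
f = -66 (f = -3 - 63 = -66)
M(R) = 1/(-8 + R)
C(a, u) = -12 + a + u
m(D) = D²
X(w) = w² (X(w) = 1*w² = w²)
C(58, M(-7)) - X(f) = (-12 + 58 + 1/(-8 - 7)) - 1*(-66)² = (-12 + 58 + 1/(-15)) - 1*4356 = (-12 + 58 - 1/15) - 4356 = 689/15 - 4356 = -64651/15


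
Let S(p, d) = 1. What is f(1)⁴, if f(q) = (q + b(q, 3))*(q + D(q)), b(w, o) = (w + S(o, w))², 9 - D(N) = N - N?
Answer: 6250000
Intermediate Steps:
D(N) = 9 (D(N) = 9 - (N - N) = 9 - 1*0 = 9 + 0 = 9)
b(w, o) = (1 + w)² (b(w, o) = (w + 1)² = (1 + w)²)
f(q) = (9 + q)*(q + (1 + q)²) (f(q) = (q + (1 + q)²)*(q + 9) = (q + (1 + q)²)*(9 + q) = (9 + q)*(q + (1 + q)²))
f(1)⁴ = (9 + 1³ + 12*1² + 28*1)⁴ = (9 + 1 + 12*1 + 28)⁴ = (9 + 1 + 12 + 28)⁴ = 50⁴ = 6250000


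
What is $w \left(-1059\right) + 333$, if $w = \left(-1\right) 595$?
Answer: $630438$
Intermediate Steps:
$w = -595$
$w \left(-1059\right) + 333 = \left(-595\right) \left(-1059\right) + 333 = 630105 + 333 = 630438$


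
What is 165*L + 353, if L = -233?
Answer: -38092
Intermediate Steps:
165*L + 353 = 165*(-233) + 353 = -38445 + 353 = -38092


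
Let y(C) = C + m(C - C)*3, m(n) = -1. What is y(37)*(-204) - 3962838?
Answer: -3969774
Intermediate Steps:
y(C) = -3 + C (y(C) = C - 1*3 = C - 3 = -3 + C)
y(37)*(-204) - 3962838 = (-3 + 37)*(-204) - 3962838 = 34*(-204) - 3962838 = -6936 - 3962838 = -3969774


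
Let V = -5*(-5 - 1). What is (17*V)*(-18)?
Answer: -9180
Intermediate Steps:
V = 30 (V = -5*(-6) = 30)
(17*V)*(-18) = (17*30)*(-18) = 510*(-18) = -9180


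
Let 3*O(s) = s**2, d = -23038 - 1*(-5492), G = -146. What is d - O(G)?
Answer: -73954/3 ≈ -24651.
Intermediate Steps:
d = -17546 (d = -23038 + 5492 = -17546)
O(s) = s**2/3
d - O(G) = -17546 - (-146)**2/3 = -17546 - 21316/3 = -73954/3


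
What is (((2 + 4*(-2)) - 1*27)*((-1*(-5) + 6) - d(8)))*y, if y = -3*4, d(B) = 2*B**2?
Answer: -46332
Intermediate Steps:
y = -12
(((2 + 4*(-2)) - 1*27)*((-1*(-5) + 6) - d(8)))*y = (((2 + 4*(-2)) - 1*27)*((-1*(-5) + 6) - 2*8**2))*(-12) = (((2 - 8) - 27)*((5 + 6) - 2*64))*(-12) = ((-6 - 27)*(11 - 1*128))*(-12) = -33*(11 - 128)*(-12) = -33*(-117)*(-12) = 3861*(-12) = -46332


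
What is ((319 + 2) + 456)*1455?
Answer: 1130535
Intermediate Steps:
((319 + 2) + 456)*1455 = (321 + 456)*1455 = 777*1455 = 1130535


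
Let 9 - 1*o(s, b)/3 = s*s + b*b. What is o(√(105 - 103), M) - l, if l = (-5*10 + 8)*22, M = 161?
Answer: -76818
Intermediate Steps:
l = -924 (l = (-50 + 8)*22 = -42*22 = -924)
o(s, b) = 27 - 3*b² - 3*s² (o(s, b) = 27 - 3*(s*s + b*b) = 27 - 3*(s² + b²) = 27 - 3*(b² + s²) = 27 + (-3*b² - 3*s²) = 27 - 3*b² - 3*s²)
o(√(105 - 103), M) - l = (27 - 3*161² - 3*(√(105 - 103))²) - 1*(-924) = (27 - 3*25921 - 3*(√2)²) + 924 = (27 - 77763 - 3*2) + 924 = (27 - 77763 - 6) + 924 = -77742 + 924 = -76818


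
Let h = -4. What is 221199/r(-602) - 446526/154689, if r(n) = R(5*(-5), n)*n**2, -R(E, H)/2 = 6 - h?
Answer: -1090224407397/373732749040 ≈ -2.9171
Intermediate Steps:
R(E, H) = -20 (R(E, H) = -2*(6 - 1*(-4)) = -2*(6 + 4) = -2*10 = -20)
r(n) = -20*n**2
221199/r(-602) - 446526/154689 = 221199/((-20*(-602)**2)) - 446526/154689 = 221199/((-20*362404)) - 446526*1/154689 = 221199/(-7248080) - 148842/51563 = 221199*(-1/7248080) - 148842/51563 = -221199/7248080 - 148842/51563 = -1090224407397/373732749040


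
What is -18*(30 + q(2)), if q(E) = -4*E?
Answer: -396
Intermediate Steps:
-18*(30 + q(2)) = -18*(30 - 4*2) = -18*(30 - 8) = -18*22 = -396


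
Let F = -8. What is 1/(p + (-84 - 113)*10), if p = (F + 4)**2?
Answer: -1/1954 ≈ -0.00051177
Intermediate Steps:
p = 16 (p = (-8 + 4)**2 = (-4)**2 = 16)
1/(p + (-84 - 113)*10) = 1/(16 + (-84 - 113)*10) = 1/(16 - 197*10) = 1/(16 - 1970) = 1/(-1954) = -1/1954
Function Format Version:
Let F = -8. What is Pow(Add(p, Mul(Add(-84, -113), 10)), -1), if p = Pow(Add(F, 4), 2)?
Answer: Rational(-1, 1954) ≈ -0.00051177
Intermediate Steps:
p = 16 (p = Pow(Add(-8, 4), 2) = Pow(-4, 2) = 16)
Pow(Add(p, Mul(Add(-84, -113), 10)), -1) = Pow(Add(16, Mul(Add(-84, -113), 10)), -1) = Pow(Add(16, Mul(-197, 10)), -1) = Pow(Add(16, -1970), -1) = Pow(-1954, -1) = Rational(-1, 1954)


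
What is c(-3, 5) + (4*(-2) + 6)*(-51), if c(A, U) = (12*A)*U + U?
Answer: -73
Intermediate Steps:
c(A, U) = U + 12*A*U (c(A, U) = 12*A*U + U = U + 12*A*U)
c(-3, 5) + (4*(-2) + 6)*(-51) = 5*(1 + 12*(-3)) + (4*(-2) + 6)*(-51) = 5*(1 - 36) + (-8 + 6)*(-51) = 5*(-35) - 2*(-51) = -175 + 102 = -73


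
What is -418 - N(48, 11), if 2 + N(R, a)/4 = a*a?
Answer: -894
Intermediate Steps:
N(R, a) = -8 + 4*a² (N(R, a) = -8 + 4*(a*a) = -8 + 4*a²)
-418 - N(48, 11) = -418 - (-8 + 4*11²) = -418 - (-8 + 4*121) = -418 - (-8 + 484) = -418 - 1*476 = -418 - 476 = -894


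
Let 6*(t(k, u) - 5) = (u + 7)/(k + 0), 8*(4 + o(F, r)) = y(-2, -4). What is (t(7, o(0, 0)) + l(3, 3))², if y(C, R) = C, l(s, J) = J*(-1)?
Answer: 120409/28224 ≈ 4.2662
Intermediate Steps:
l(s, J) = -J
o(F, r) = -17/4 (o(F, r) = -4 + (⅛)*(-2) = -4 - ¼ = -17/4)
t(k, u) = 5 + (7 + u)/(6*k) (t(k, u) = 5 + ((u + 7)/(k + 0))/6 = 5 + ((7 + u)/k)/6 = 5 + (7 + u)/(6*k))
(t(7, o(0, 0)) + l(3, 3))² = ((⅙)*(7 - 17/4 + 30*7)/7 - 1*3)² = ((⅙)*(⅐)*(7 - 17/4 + 210) - 3)² = ((⅙)*(⅐)*(851/4) - 3)² = (851/168 - 3)² = (347/168)² = 120409/28224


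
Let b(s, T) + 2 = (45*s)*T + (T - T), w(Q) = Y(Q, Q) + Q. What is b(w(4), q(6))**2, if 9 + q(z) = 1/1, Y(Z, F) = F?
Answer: 8305924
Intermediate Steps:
q(z) = -8 (q(z) = -9 + 1/1 = -9 + 1 = -8)
w(Q) = 2*Q (w(Q) = Q + Q = 2*Q)
b(s, T) = -2 + 45*T*s (b(s, T) = -2 + ((45*s)*T + (T - T)) = -2 + (45*T*s + 0) = -2 + 45*T*s)
b(w(4), q(6))**2 = (-2 + 45*(-8)*(2*4))**2 = (-2 + 45*(-8)*8)**2 = (-2 - 2880)**2 = (-2882)**2 = 8305924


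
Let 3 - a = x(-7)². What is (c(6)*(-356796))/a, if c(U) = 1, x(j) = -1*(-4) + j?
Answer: 59466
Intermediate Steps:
x(j) = 4 + j
a = -6 (a = 3 - (4 - 7)² = 3 - 1*(-3)² = 3 - 1*9 = 3 - 9 = -6)
(c(6)*(-356796))/a = (1*(-356796))/(-6) = -356796*(-⅙) = 59466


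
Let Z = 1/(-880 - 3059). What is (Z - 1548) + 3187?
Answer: 6456020/3939 ≈ 1639.0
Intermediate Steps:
Z = -1/3939 (Z = 1/(-3939) = -1/3939 ≈ -0.00025387)
(Z - 1548) + 3187 = (-1/3939 - 1548) + 3187 = -6097573/3939 + 3187 = 6456020/3939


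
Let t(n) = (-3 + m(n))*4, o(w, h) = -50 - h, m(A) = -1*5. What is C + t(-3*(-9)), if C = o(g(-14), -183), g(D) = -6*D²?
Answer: 101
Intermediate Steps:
m(A) = -5
C = 133 (C = -50 - 1*(-183) = -50 + 183 = 133)
t(n) = -32 (t(n) = (-3 - 5)*4 = -8*4 = -32)
C + t(-3*(-9)) = 133 - 32 = 101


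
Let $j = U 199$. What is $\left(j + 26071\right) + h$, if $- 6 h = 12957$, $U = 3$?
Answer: $\frac{49017}{2} \approx 24509.0$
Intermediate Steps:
$j = 597$ ($j = 3 \cdot 199 = 597$)
$h = - \frac{4319}{2}$ ($h = \left(- \frac{1}{6}\right) 12957 = - \frac{4319}{2} \approx -2159.5$)
$\left(j + 26071\right) + h = \left(597 + 26071\right) - \frac{4319}{2} = 26668 - \frac{4319}{2} = \frac{49017}{2}$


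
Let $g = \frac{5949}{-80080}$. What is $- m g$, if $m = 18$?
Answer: $\frac{53541}{40040} \approx 1.3372$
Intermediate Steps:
$g = - \frac{5949}{80080}$ ($g = 5949 \left(- \frac{1}{80080}\right) = - \frac{5949}{80080} \approx -0.074288$)
$- m g = - \frac{18 \left(-5949\right)}{80080} = \left(-1\right) \left(- \frac{53541}{40040}\right) = \frac{53541}{40040}$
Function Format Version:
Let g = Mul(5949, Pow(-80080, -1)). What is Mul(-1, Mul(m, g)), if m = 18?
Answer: Rational(53541, 40040) ≈ 1.3372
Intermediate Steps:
g = Rational(-5949, 80080) (g = Mul(5949, Rational(-1, 80080)) = Rational(-5949, 80080) ≈ -0.074288)
Mul(-1, Mul(m, g)) = Mul(-1, Mul(18, Rational(-5949, 80080))) = Mul(-1, Rational(-53541, 40040)) = Rational(53541, 40040)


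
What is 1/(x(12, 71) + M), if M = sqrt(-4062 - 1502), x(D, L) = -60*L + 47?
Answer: -4213/17754933 - 2*I*sqrt(1391)/17754933 ≈ -0.00023729 - 4.2012e-6*I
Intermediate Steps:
x(D, L) = 47 - 60*L
M = 2*I*sqrt(1391) (M = sqrt(-5564) = 2*I*sqrt(1391) ≈ 74.592*I)
1/(x(12, 71) + M) = 1/((47 - 60*71) + 2*I*sqrt(1391)) = 1/((47 - 4260) + 2*I*sqrt(1391)) = 1/(-4213 + 2*I*sqrt(1391))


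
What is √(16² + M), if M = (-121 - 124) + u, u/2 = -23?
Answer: I*√35 ≈ 5.9161*I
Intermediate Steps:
u = -46 (u = 2*(-23) = -46)
M = -291 (M = (-121 - 124) - 46 = -245 - 46 = -291)
√(16² + M) = √(16² - 291) = √(256 - 291) = √(-35) = I*√35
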